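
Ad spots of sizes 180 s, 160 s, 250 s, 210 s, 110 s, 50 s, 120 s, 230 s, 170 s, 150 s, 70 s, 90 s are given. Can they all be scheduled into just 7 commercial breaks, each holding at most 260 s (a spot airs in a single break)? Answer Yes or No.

No

Total = 1790 s; ⌈1790/260⌉ = 7.
The bound of 7 does not rule out 7, but exhaustive search shows no assignment into 7 commercial breaks of capacity 260 s exists — the minimum is 8.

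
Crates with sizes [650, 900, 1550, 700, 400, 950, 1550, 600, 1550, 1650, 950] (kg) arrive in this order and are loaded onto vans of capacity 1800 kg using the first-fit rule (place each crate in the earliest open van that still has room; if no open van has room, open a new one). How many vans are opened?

  650 → van 1 (new)  [load 650/1800]
  900 → van 1  [load 1550/1800]
  1550 → van 2 (new)  [load 1550/1800]
  700 → van 3 (new)  [load 700/1800]
  400 → van 3  [load 1100/1800]
  950 → van 4 (new)  [load 950/1800]
  1550 → van 5 (new)  [load 1550/1800]
  600 → van 3  [load 1700/1800]
  1550 → van 6 (new)  [load 1550/1800]
  1650 → van 7 (new)  [load 1650/1800]
  950 → van 8 (new)  [load 950/1800]
8 vans opened.

8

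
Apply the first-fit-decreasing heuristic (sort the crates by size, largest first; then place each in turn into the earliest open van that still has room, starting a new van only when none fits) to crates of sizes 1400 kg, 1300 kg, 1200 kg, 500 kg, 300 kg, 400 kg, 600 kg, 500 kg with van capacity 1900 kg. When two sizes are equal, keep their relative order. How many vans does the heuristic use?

Sorted descending: 1400, 1300, 1200, 600, 500, 500, 400, 300.
  1400 → van 1 (new)  [load 1400/1900]
  1300 → van 2 (new)  [load 1300/1900]
  1200 → van 3 (new)  [load 1200/1900]
  600 → van 2  [load 1900/1900]
  500 → van 1  [load 1900/1900]
  500 → van 3  [load 1700/1900]
  400 → van 4 (new)  [load 400/1900]
  300 → van 4  [load 700/1900]
4 vans opened.

4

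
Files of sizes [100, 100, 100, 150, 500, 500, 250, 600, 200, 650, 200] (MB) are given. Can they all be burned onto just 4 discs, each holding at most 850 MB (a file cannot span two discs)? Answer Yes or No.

Yes

A valid assignment using 4 discs:
  disc 1: 650 + 200 = 850
  disc 2: 600 + 250 = 850
  disc 3: 500 + 200 + 150 = 850
  disc 4: 500 + 100 + 100 + 100 = 800
Every load is within 850 MB, so 4 discs suffice.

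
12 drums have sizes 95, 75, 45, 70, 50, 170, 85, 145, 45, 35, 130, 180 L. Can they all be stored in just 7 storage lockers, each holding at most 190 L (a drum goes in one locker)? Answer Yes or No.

Yes

A valid assignment using 7 storage lockers:
  locker 1: 180 = 180
  locker 2: 170 = 170
  locker 3: 145 + 45 = 190
  locker 4: 130 + 50 = 180
  locker 5: 95 + 85 = 180
  locker 6: 75 + 70 + 45 = 190
  locker 7: 35 = 35
Every load is within 190 L, so 7 storage lockers suffice.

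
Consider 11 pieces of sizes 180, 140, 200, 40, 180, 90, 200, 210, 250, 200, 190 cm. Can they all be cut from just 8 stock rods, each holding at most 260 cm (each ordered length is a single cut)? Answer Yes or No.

Total = 1880 cm; ⌈1880/260⌉ = 8.
9 pieces each exceed half the capacity and cannot share a stock rod, forcing at least 9 stock rods.
At least 9 stock rods are required, but only 8 are allowed.

No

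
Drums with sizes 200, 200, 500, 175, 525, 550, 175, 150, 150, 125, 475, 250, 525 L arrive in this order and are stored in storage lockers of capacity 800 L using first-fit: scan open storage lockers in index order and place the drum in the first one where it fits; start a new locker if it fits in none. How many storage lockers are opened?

  200 → locker 1 (new)  [load 200/800]
  200 → locker 1  [load 400/800]
  500 → locker 2 (new)  [load 500/800]
  175 → locker 1  [load 575/800]
  525 → locker 3 (new)  [load 525/800]
  550 → locker 4 (new)  [load 550/800]
  175 → locker 1  [load 750/800]
  150 → locker 2  [load 650/800]
  150 → locker 2  [load 800/800]
  125 → locker 3  [load 650/800]
  475 → locker 5 (new)  [load 475/800]
  250 → locker 4  [load 800/800]
  525 → locker 6 (new)  [load 525/800]
6 storage lockers opened.

6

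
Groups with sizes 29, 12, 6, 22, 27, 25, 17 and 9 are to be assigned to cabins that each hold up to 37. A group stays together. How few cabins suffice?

Total = 29 + 27 + 25 + 22 + 17 + 12 + 9 + 6 = 147.
Lower bound: ⌈147/37⌉ = 4 cabins.
A packing using 5 cabins:
  cabin 1: 29 + 6 = 35
  cabin 2: 27 + 9 = 36
  cabin 3: 25 + 12 = 37
  cabin 4: 22 = 22
  cabin 5: 17 = 17
No arrangement into 4 cabins stays within capacity, so 5 is optimal.

5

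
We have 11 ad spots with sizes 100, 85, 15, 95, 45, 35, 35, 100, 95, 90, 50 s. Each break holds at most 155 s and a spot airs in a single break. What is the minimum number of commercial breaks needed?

Total = 100 + 100 + 95 + 95 + 90 + 85 + 50 + 45 + 35 + 35 + 15 = 745 s.
Lower bound: ⌈745/155⌉ = 5 commercial breaks.
Also, 6 ad spots each exceed 155/2 s, and no two of those can share a break, so at least 6 commercial breaks are needed.
A packing using 6 commercial breaks:
  break 1: 100 + 50 = 150
  break 2: 100 + 45 = 145
  break 3: 95 + 35 + 15 = 145
  break 4: 95 + 35 = 130
  break 5: 90 = 90
  break 6: 85 = 85
This matches the lower bound, so 6 is optimal.

6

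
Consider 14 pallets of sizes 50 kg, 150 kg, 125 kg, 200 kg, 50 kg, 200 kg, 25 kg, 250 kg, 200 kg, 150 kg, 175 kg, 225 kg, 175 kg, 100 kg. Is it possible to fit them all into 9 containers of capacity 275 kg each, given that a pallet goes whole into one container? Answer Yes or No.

A valid assignment using 9 containers:
  container 1: 250 + 25 = 275
  container 2: 225 + 50 = 275
  container 3: 200 + 50 = 250
  container 4: 200 = 200
  container 5: 200 = 200
  container 6: 175 + 100 = 275
  container 7: 175 = 175
  container 8: 150 + 125 = 275
  container 9: 150 = 150
Every load is within 275 kg, so 9 containers suffice.

Yes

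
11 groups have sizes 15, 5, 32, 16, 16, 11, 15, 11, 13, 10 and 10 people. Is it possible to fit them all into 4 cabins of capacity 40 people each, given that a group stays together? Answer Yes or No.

Yes

A valid assignment using 4 cabins:
  cabin 1: 32 + 5 = 37
  cabin 2: 16 + 13 + 11 = 40
  cabin 3: 16 + 11 + 10 = 37
  cabin 4: 15 + 15 + 10 = 40
Every load is within 40 people, so 4 cabins suffice.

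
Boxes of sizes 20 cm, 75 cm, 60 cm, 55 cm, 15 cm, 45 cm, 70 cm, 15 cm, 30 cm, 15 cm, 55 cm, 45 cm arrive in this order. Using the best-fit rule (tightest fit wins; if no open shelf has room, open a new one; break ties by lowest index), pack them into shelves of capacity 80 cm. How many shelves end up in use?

7

  20 → shelf 1 (new)  [load 20/80]
  75 → shelf 2 (new)  [load 75/80]
  60 → shelf 1  [load 80/80]
  55 → shelf 3 (new)  [load 55/80]
  15 → shelf 3  [load 70/80]
  45 → shelf 4 (new)  [load 45/80]
  70 → shelf 5 (new)  [load 70/80]
  15 → shelf 4  [load 60/80]
  30 → shelf 6 (new)  [load 30/80]
  15 → shelf 4  [load 75/80]
  55 → shelf 7 (new)  [load 55/80]
  45 → shelf 6  [load 75/80]
7 shelves opened.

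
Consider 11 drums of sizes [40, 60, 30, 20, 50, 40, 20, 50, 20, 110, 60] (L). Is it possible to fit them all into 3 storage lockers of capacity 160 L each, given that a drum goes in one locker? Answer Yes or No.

No

Total = 500 L; ⌈500/160⌉ = 4.
At least 4 storage lockers are required, but only 3 are allowed.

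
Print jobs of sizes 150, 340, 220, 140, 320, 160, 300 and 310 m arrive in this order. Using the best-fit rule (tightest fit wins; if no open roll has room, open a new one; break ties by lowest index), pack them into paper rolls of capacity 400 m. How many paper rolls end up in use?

6

  150 → roll 1 (new)  [load 150/400]
  340 → roll 2 (new)  [load 340/400]
  220 → roll 1  [load 370/400]
  140 → roll 3 (new)  [load 140/400]
  320 → roll 4 (new)  [load 320/400]
  160 → roll 3  [load 300/400]
  300 → roll 5 (new)  [load 300/400]
  310 → roll 6 (new)  [load 310/400]
6 paper rolls opened.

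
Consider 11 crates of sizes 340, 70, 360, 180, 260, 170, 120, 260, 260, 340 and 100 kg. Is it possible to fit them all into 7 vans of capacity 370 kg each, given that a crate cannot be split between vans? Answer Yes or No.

Total = 2460 kg; ⌈2460/370⌉ = 7.
The bound of 7 does not rule out 7, but exhaustive search shows no assignment into 7 vans of capacity 370 kg exists — the minimum is 8.

No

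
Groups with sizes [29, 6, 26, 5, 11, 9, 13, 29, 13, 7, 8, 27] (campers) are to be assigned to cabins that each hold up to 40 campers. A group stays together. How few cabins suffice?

5

Total = 29 + 29 + 27 + 26 + 13 + 13 + 11 + 9 + 8 + 7 + 6 + 5 = 183 campers.
Lower bound: ⌈183/40⌉ = 5 cabins.
A packing using 5 cabins:
  cabin 1: 29 + 11 = 40
  cabin 2: 29 + 9 = 38
  cabin 3: 27 + 13 = 40
  cabin 4: 26 + 13 = 39
  cabin 5: 8 + 7 + 6 + 5 = 26
This matches the lower bound, so 5 is optimal.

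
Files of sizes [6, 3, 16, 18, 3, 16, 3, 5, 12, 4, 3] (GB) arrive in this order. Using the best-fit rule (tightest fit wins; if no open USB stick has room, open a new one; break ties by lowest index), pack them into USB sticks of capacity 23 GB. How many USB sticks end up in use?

5

  6 → USB stick 1 (new)  [load 6/23]
  3 → USB stick 1  [load 9/23]
  16 → USB stick 2 (new)  [load 16/23]
  18 → USB stick 3 (new)  [load 18/23]
  3 → USB stick 3  [load 21/23]
  16 → USB stick 4 (new)  [load 16/23]
  3 → USB stick 2  [load 19/23]
  5 → USB stick 4  [load 21/23]
  12 → USB stick 1  [load 21/23]
  4 → USB stick 2  [load 23/23]
  3 → USB stick 5 (new)  [load 3/23]
5 USB sticks opened.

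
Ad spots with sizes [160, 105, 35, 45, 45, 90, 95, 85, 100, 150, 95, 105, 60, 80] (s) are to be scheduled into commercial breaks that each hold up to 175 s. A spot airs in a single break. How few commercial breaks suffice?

Total = 160 + 150 + 105 + 105 + 100 + 95 + 95 + 90 + 85 + 80 + 60 + 45 + 45 + 35 = 1250 s.
Lower bound: ⌈1250/175⌉ = 8 commercial breaks.
A packing using 8 commercial breaks:
  break 1: 160 = 160
  break 2: 150 = 150
  break 3: 105 + 60 = 165
  break 4: 105 + 45 = 150
  break 5: 100 + 45 = 145
  break 6: 95 + 80 = 175
  break 7: 95 + 35 = 130
  break 8: 90 + 85 = 175
This matches the lower bound, so 8 is optimal.

8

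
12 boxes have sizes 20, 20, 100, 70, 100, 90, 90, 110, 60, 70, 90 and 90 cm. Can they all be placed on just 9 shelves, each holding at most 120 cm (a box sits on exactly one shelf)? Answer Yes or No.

Total = 910 cm; ⌈910/120⌉ = 8.
9 boxes each exceed half the capacity and cannot share a shelf, forcing at least 9 shelves.
The bound of 9 does not rule out 9, but exhaustive search shows no assignment into 9 shelves of capacity 120 cm exists — the minimum is 10.

No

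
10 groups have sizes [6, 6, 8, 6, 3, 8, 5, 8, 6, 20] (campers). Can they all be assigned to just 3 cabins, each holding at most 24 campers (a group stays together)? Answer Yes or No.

No

Total = 76 campers; ⌈76/24⌉ = 4.
At least 4 cabins are required, but only 3 are allowed.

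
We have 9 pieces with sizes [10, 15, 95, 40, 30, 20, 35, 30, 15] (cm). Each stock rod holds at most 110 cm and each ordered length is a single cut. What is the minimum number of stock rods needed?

3

Total = 95 + 40 + 35 + 30 + 30 + 20 + 15 + 15 + 10 = 290 cm.
Lower bound: ⌈290/110⌉ = 3 stock rods.
A packing using 3 stock rods:
  stock rod 1: 95 + 15 = 110
  stock rod 2: 40 + 35 + 30 = 105
  stock rod 3: 30 + 20 + 15 + 10 = 75
This matches the lower bound, so 3 is optimal.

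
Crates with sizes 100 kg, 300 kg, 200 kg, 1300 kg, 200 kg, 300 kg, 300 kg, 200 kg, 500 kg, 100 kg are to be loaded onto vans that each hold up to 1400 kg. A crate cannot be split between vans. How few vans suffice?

3

Total = 1300 + 500 + 300 + 300 + 300 + 200 + 200 + 200 + 100 + 100 = 3500 kg.
Lower bound: ⌈3500/1400⌉ = 3 vans.
A packing using 3 vans:
  van 1: 1300 + 100 = 1400
  van 2: 500 + 300 + 300 + 300 = 1400
  van 3: 200 + 200 + 200 + 100 = 700
This matches the lower bound, so 3 is optimal.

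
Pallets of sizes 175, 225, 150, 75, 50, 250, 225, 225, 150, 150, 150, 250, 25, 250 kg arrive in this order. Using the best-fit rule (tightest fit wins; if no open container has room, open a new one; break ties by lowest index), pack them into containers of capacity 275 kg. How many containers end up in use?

11

  175 → container 1 (new)  [load 175/275]
  225 → container 2 (new)  [load 225/275]
  150 → container 3 (new)  [load 150/275]
  75 → container 1  [load 250/275]
  50 → container 2  [load 275/275]
  250 → container 4 (new)  [load 250/275]
  225 → container 5 (new)  [load 225/275]
  225 → container 6 (new)  [load 225/275]
  150 → container 7 (new)  [load 150/275]
  150 → container 8 (new)  [load 150/275]
  150 → container 9 (new)  [load 150/275]
  250 → container 10 (new)  [load 250/275]
  25 → container 1  [load 275/275]
  250 → container 11 (new)  [load 250/275]
11 containers opened.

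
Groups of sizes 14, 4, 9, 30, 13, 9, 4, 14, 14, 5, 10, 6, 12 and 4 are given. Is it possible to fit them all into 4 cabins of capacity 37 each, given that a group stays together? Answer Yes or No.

Total = 148; ⌈148/37⌉ = 4.
The bound of 4 does not rule out 4, but exhaustive search shows no assignment into 4 cabins of capacity 37 exists — the minimum is 5.

No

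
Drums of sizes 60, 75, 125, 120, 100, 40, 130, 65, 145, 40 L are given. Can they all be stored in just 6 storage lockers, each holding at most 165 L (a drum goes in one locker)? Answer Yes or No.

A valid assignment using 6 storage lockers:
  locker 1: 145 = 145
  locker 2: 130 = 130
  locker 3: 125 + 40 = 165
  locker 4: 120 + 40 = 160
  locker 5: 100 + 65 = 165
  locker 6: 75 + 60 = 135
Every load is within 165 L, so 6 storage lockers suffice.

Yes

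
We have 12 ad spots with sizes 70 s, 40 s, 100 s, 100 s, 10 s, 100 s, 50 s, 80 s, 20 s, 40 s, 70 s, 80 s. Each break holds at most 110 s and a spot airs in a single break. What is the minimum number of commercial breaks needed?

Total = 100 + 100 + 100 + 80 + 80 + 70 + 70 + 50 + 40 + 40 + 20 + 10 = 760 s.
Lower bound: ⌈760/110⌉ = 7 commercial breaks.
A packing using 8 commercial breaks:
  break 1: 100 + 10 = 110
  break 2: 100 = 100
  break 3: 100 = 100
  break 4: 80 + 20 = 100
  break 5: 80 = 80
  break 6: 70 + 40 = 110
  break 7: 70 + 40 = 110
  break 8: 50 = 50
No arrangement into 7 commercial breaks stays within capacity, so 8 is optimal.

8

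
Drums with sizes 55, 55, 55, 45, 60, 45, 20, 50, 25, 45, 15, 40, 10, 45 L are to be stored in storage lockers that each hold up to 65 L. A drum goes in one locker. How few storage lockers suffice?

10

Total = 60 + 55 + 55 + 55 + 50 + 45 + 45 + 45 + 45 + 40 + 25 + 20 + 15 + 10 = 565 L.
Lower bound: ⌈565/65⌉ = 9 storage lockers.
Also, 10 drums each exceed 65/2 L, and no two of those can share a locker, so at least 10 storage lockers are needed.
A packing using 10 storage lockers:
  locker 1: 60 = 60
  locker 2: 55 + 10 = 65
  locker 3: 55 = 55
  locker 4: 55 = 55
  locker 5: 50 + 15 = 65
  locker 6: 45 + 20 = 65
  locker 7: 45 = 45
  locker 8: 45 = 45
  locker 9: 45 = 45
  locker 10: 40 + 25 = 65
This matches the lower bound, so 10 is optimal.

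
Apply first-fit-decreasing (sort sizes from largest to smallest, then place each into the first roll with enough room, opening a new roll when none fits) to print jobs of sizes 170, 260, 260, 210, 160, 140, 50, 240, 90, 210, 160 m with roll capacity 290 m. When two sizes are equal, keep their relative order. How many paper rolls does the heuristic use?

Sorted descending: 260, 260, 240, 210, 210, 170, 160, 160, 140, 90, 50.
  260 → roll 1 (new)  [load 260/290]
  260 → roll 2 (new)  [load 260/290]
  240 → roll 3 (new)  [load 240/290]
  210 → roll 4 (new)  [load 210/290]
  210 → roll 5 (new)  [load 210/290]
  170 → roll 6 (new)  [load 170/290]
  160 → roll 7 (new)  [load 160/290]
  160 → roll 8 (new)  [load 160/290]
  140 → roll 9 (new)  [load 140/290]
  90 → roll 6  [load 260/290]
  50 → roll 3  [load 290/290]
9 paper rolls opened.

9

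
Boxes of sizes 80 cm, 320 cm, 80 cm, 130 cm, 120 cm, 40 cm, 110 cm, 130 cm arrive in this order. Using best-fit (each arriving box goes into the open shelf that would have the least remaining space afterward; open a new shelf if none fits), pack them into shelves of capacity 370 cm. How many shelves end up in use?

  80 → shelf 1 (new)  [load 80/370]
  320 → shelf 2 (new)  [load 320/370]
  80 → shelf 1  [load 160/370]
  130 → shelf 1  [load 290/370]
  120 → shelf 3 (new)  [load 120/370]
  40 → shelf 2  [load 360/370]
  110 → shelf 3  [load 230/370]
  130 → shelf 3  [load 360/370]
3 shelves opened.

3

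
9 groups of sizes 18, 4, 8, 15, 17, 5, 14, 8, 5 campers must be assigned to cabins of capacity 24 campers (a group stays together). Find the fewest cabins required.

5

Total = 18 + 17 + 15 + 14 + 8 + 8 + 5 + 5 + 4 = 94 campers.
Lower bound: ⌈94/24⌉ = 4 cabins.
A packing using 5 cabins:
  cabin 1: 18 + 5 = 23
  cabin 2: 17 + 5 = 22
  cabin 3: 15 + 8 = 23
  cabin 4: 14 + 8 = 22
  cabin 5: 4 = 4
No arrangement into 4 cabins stays within capacity, so 5 is optimal.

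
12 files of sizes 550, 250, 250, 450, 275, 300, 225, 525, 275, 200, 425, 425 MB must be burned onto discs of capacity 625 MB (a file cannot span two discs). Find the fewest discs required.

8

Total = 550 + 525 + 450 + 425 + 425 + 300 + 275 + 275 + 250 + 250 + 225 + 200 = 4150 MB.
Lower bound: ⌈4150/625⌉ = 7 discs.
A packing using 8 discs:
  disc 1: 550 = 550
  disc 2: 525 = 525
  disc 3: 450 = 450
  disc 4: 425 + 200 = 625
  disc 5: 425 = 425
  disc 6: 300 + 275 = 575
  disc 7: 275 + 250 = 525
  disc 8: 250 + 225 = 475
No arrangement into 7 discs stays within capacity, so 8 is optimal.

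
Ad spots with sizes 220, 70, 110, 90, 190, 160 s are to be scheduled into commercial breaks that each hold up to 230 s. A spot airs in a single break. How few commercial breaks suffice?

Total = 220 + 190 + 160 + 110 + 90 + 70 = 840 s.
Lower bound: ⌈840/230⌉ = 4 commercial breaks.
A packing using 4 commercial breaks:
  break 1: 220 = 220
  break 2: 190 = 190
  break 3: 160 + 70 = 230
  break 4: 110 + 90 = 200
This matches the lower bound, so 4 is optimal.

4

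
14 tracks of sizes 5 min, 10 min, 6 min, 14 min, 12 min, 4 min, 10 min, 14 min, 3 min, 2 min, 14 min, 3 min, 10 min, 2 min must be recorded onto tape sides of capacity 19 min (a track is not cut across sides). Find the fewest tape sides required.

Total = 14 + 14 + 14 + 12 + 10 + 10 + 10 + 6 + 5 + 4 + 3 + 3 + 2 + 2 = 109 min.
Lower bound: ⌈109/19⌉ = 6 tape sides.
Also, 7 tracks each exceed 19/2 min, and no two of those can share a side, so at least 7 tape sides are needed.
A packing using 7 tape sides:
  side 1: 14 + 5 = 19
  side 2: 14 + 4 = 18
  side 3: 14 + 3 + 2 = 19
  side 4: 12 + 6 = 18
  side 5: 10 + 3 + 2 = 15
  side 6: 10 = 10
  side 7: 10 = 10
This matches the lower bound, so 7 is optimal.

7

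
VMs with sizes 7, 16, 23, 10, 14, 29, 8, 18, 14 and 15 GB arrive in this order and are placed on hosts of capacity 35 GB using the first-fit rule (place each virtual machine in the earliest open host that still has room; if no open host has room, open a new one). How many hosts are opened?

5

  7 → host 1 (new)  [load 7/35]
  16 → host 1  [load 23/35]
  23 → host 2 (new)  [load 23/35]
  10 → host 1  [load 33/35]
  14 → host 3 (new)  [load 14/35]
  29 → host 4 (new)  [load 29/35]
  8 → host 2  [load 31/35]
  18 → host 3  [load 32/35]
  14 → host 5 (new)  [load 14/35]
  15 → host 5  [load 29/35]
5 hosts opened.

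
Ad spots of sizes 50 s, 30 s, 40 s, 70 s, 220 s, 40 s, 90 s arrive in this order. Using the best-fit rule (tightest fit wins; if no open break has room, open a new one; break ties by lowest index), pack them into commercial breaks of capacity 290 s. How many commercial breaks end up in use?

  50 → break 1 (new)  [load 50/290]
  30 → break 1  [load 80/290]
  40 → break 1  [load 120/290]
  70 → break 1  [load 190/290]
  220 → break 2 (new)  [load 220/290]
  40 → break 2  [load 260/290]
  90 → break 1  [load 280/290]
2 commercial breaks opened.

2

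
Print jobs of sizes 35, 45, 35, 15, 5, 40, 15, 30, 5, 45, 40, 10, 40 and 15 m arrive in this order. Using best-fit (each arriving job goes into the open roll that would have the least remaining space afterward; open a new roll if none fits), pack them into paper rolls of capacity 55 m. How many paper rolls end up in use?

8

  35 → roll 1 (new)  [load 35/55]
  45 → roll 2 (new)  [load 45/55]
  35 → roll 3 (new)  [load 35/55]
  15 → roll 1  [load 50/55]
  5 → roll 1  [load 55/55]
  40 → roll 4 (new)  [load 40/55]
  15 → roll 4  [load 55/55]
  30 → roll 5 (new)  [load 30/55]
  5 → roll 2  [load 50/55]
  45 → roll 6 (new)  [load 45/55]
  40 → roll 7 (new)  [load 40/55]
  10 → roll 6  [load 55/55]
  40 → roll 8 (new)  [load 40/55]
  15 → roll 7  [load 55/55]
8 paper rolls opened.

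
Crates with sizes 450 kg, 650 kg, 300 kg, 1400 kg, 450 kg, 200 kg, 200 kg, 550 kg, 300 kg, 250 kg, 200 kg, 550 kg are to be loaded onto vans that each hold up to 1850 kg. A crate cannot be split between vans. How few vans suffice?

Total = 1400 + 650 + 550 + 550 + 450 + 450 + 300 + 300 + 250 + 200 + 200 + 200 = 5500 kg.
Lower bound: ⌈5500/1850⌉ = 3 vans.
A packing using 3 vans:
  van 1: 1400 + 450 = 1850
  van 2: 650 + 550 + 450 + 200 = 1850
  van 3: 550 + 300 + 300 + 250 + 200 + 200 = 1800
This matches the lower bound, so 3 is optimal.

3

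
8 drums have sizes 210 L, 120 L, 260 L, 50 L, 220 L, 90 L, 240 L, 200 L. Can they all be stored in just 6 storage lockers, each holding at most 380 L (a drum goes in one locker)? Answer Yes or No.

A valid assignment using 5 storage lockers:
  locker 1: 260 + 120 = 380
  locker 2: 240 + 90 + 50 = 380
  locker 3: 220 = 220
  locker 4: 210 = 210
  locker 5: 200 = 200
That uses only 5 ≤ 6, so 6 storage lockers are enough.

Yes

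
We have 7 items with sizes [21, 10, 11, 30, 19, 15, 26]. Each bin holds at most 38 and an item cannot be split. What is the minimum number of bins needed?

4

Total = 30 + 26 + 21 + 19 + 15 + 11 + 10 = 132.
Lower bound: ⌈132/38⌉ = 4 bins.
A packing using 4 bins:
  bin 1: 30 = 30
  bin 2: 26 + 11 = 37
  bin 3: 21 + 15 = 36
  bin 4: 19 + 10 = 29
This matches the lower bound, so 4 is optimal.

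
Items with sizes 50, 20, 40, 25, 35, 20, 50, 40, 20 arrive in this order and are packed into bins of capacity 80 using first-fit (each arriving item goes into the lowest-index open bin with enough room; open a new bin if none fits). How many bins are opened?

5

  50 → bin 1 (new)  [load 50/80]
  20 → bin 1  [load 70/80]
  40 → bin 2 (new)  [load 40/80]
  25 → bin 2  [load 65/80]
  35 → bin 3 (new)  [load 35/80]
  20 → bin 3  [load 55/80]
  50 → bin 4 (new)  [load 50/80]
  40 → bin 5 (new)  [load 40/80]
  20 → bin 3  [load 75/80]
5 bins opened.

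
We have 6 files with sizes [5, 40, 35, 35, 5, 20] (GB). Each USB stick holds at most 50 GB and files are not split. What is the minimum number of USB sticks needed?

Total = 40 + 35 + 35 + 20 + 5 + 5 = 140 GB.
Lower bound: ⌈140/50⌉ = 3 USB sticks.
A packing using 4 USB sticks:
  USB stick 1: 40 + 5 + 5 = 50
  USB stick 2: 35 = 35
  USB stick 3: 35 = 35
  USB stick 4: 20 = 20
No arrangement into 3 USB sticks stays within capacity, so 4 is optimal.

4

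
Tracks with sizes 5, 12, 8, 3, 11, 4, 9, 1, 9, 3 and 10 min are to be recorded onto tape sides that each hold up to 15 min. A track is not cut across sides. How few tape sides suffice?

6

Total = 12 + 11 + 10 + 9 + 9 + 8 + 5 + 4 + 3 + 3 + 1 = 75 min.
Lower bound: ⌈75/15⌉ = 5 tape sides.
Also, 6 tracks each exceed 15/2 min, and no two of those can share a side, so at least 6 tape sides are needed.
A packing using 6 tape sides:
  side 1: 12 + 3 = 15
  side 2: 11 + 4 = 15
  side 3: 10 + 5 = 15
  side 4: 9 + 3 + 1 = 13
  side 5: 9 = 9
  side 6: 8 = 8
This matches the lower bound, so 6 is optimal.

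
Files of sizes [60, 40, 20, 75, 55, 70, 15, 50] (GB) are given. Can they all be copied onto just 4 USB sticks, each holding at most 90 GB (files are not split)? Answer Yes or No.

No

Total = 385 GB; ⌈385/90⌉ = 5.
At least 5 USB sticks are required, but only 4 are allowed.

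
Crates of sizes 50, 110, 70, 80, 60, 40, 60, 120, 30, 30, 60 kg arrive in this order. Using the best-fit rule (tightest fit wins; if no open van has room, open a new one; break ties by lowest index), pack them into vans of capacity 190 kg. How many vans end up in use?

4

  50 → van 1 (new)  [load 50/190]
  110 → van 1  [load 160/190]
  70 → van 2 (new)  [load 70/190]
  80 → van 2  [load 150/190]
  60 → van 3 (new)  [load 60/190]
  40 → van 2  [load 190/190]
  60 → van 3  [load 120/190]
  120 → van 4 (new)  [load 120/190]
  30 → van 1  [load 190/190]
  30 → van 3  [load 150/190]
  60 → van 4  [load 180/190]
4 vans opened.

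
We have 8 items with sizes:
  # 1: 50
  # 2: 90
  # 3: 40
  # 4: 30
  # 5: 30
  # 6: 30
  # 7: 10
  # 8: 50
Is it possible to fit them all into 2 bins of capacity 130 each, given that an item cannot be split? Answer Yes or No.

Total = 330; ⌈330/130⌉ = 3.
At least 3 bins are required, but only 2 are allowed.

No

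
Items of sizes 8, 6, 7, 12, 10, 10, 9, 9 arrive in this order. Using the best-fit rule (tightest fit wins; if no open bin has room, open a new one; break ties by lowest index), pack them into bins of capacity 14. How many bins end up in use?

  8 → bin 1 (new)  [load 8/14]
  6 → bin 1  [load 14/14]
  7 → bin 2 (new)  [load 7/14]
  12 → bin 3 (new)  [load 12/14]
  10 → bin 4 (new)  [load 10/14]
  10 → bin 5 (new)  [load 10/14]
  9 → bin 6 (new)  [load 9/14]
  9 → bin 7 (new)  [load 9/14]
7 bins opened.

7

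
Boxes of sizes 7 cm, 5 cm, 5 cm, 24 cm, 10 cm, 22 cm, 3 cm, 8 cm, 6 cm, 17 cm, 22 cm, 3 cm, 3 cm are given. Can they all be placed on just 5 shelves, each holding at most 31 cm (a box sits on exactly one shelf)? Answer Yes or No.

Yes

A valid assignment using 5 shelves:
  shelf 1: 24 + 7 = 31
  shelf 2: 22 + 8 = 30
  shelf 3: 22 + 6 + 3 = 31
  shelf 4: 17 + 10 + 3 = 30
  shelf 5: 5 + 5 + 3 = 13
Every load is within 31 cm, so 5 shelves suffice.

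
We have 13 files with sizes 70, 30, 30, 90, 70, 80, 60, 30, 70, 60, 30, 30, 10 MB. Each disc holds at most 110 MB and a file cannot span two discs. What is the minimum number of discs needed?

Total = 90 + 80 + 70 + 70 + 70 + 60 + 60 + 30 + 30 + 30 + 30 + 30 + 10 = 660 MB.
Lower bound: ⌈660/110⌉ = 6 discs.
Also, 7 files each exceed 55 MB, and no two of those can share a disc, so at least 7 discs are needed.
A packing using 7 discs:
  disc 1: 90 + 10 = 100
  disc 2: 80 + 30 = 110
  disc 3: 70 + 30 = 100
  disc 4: 70 + 30 = 100
  disc 5: 70 + 30 = 100
  disc 6: 60 + 30 = 90
  disc 7: 60 = 60
This matches the lower bound, so 7 is optimal.

7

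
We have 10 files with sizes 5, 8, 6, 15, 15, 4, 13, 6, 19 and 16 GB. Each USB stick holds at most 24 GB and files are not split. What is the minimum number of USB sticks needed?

5

Total = 19 + 16 + 15 + 15 + 13 + 8 + 6 + 6 + 5 + 4 = 107 GB.
Lower bound: ⌈107/24⌉ = 5 USB sticks.
A packing using 5 USB sticks:
  USB stick 1: 19 + 5 = 24
  USB stick 2: 16 + 8 = 24
  USB stick 3: 15 + 6 = 21
  USB stick 4: 15 + 6 = 21
  USB stick 5: 13 + 4 = 17
This matches the lower bound, so 5 is optimal.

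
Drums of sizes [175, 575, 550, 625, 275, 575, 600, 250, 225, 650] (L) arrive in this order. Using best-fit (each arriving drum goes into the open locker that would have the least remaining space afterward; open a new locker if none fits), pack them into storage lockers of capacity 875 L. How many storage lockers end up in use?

  175 → locker 1 (new)  [load 175/875]
  575 → locker 1  [load 750/875]
  550 → locker 2 (new)  [load 550/875]
  625 → locker 3 (new)  [load 625/875]
  275 → locker 2  [load 825/875]
  575 → locker 4 (new)  [load 575/875]
  600 → locker 5 (new)  [load 600/875]
  250 → locker 3  [load 875/875]
  225 → locker 5  [load 825/875]
  650 → locker 6 (new)  [load 650/875]
6 storage lockers opened.

6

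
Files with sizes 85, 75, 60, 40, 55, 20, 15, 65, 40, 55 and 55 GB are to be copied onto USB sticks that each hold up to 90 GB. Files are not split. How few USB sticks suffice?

Total = 85 + 75 + 65 + 60 + 55 + 55 + 55 + 40 + 40 + 20 + 15 = 565 GB.
Lower bound: ⌈565/90⌉ = 7 USB sticks.
A packing using 8 USB sticks:
  USB stick 1: 85 = 85
  USB stick 2: 75 + 15 = 90
  USB stick 3: 65 + 20 = 85
  USB stick 4: 60 = 60
  USB stick 5: 55 = 55
  USB stick 6: 55 = 55
  USB stick 7: 55 = 55
  USB stick 8: 40 + 40 = 80
No arrangement into 7 USB sticks stays within capacity, so 8 is optimal.

8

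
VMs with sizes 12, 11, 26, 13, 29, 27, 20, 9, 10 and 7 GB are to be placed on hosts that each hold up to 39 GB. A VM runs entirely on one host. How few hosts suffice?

5

Total = 29 + 27 + 26 + 20 + 13 + 12 + 11 + 10 + 9 + 7 = 164 GB.
Lower bound: ⌈164/39⌉ = 5 hosts.
A packing using 5 hosts:
  host 1: 29 + 10 = 39
  host 2: 27 + 12 = 39
  host 3: 26 + 13 = 39
  host 4: 20 + 11 + 7 = 38
  host 5: 9 = 9
This matches the lower bound, so 5 is optimal.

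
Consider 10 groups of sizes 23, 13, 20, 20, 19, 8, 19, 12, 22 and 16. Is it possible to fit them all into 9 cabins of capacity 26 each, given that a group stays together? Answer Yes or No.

A valid assignment using 8 cabins:
  cabin 1: 23 = 23
  cabin 2: 22 = 22
  cabin 3: 20 = 20
  cabin 4: 20 = 20
  cabin 5: 19 = 19
  cabin 6: 19 = 19
  cabin 7: 16 + 8 = 24
  cabin 8: 13 + 12 = 25
That uses only 8 ≤ 9, so 9 cabins are enough.

Yes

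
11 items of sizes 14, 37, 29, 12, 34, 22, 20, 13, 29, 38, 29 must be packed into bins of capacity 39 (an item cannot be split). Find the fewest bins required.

Total = 38 + 37 + 34 + 29 + 29 + 29 + 22 + 20 + 14 + 13 + 12 = 277.
Lower bound: ⌈277/39⌉ = 8 bins.
A packing using 9 bins:
  bin 1: 38 = 38
  bin 2: 37 = 37
  bin 3: 34 = 34
  bin 4: 29 = 29
  bin 5: 29 = 29
  bin 6: 29 = 29
  bin 7: 22 + 14 = 36
  bin 8: 20 + 13 = 33
  bin 9: 12 = 12
No arrangement into 8 bins stays within capacity, so 9 is optimal.

9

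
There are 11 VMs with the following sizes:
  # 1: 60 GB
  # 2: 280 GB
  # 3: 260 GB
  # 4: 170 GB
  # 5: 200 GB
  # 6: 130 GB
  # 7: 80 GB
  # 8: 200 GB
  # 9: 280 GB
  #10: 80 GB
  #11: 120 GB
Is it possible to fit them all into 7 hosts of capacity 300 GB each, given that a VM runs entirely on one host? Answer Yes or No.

Yes

A valid assignment using 7 hosts:
  host 1: 280 = 280
  host 2: 280 = 280
  host 3: 260 = 260
  host 4: 200 + 80 = 280
  host 5: 200 + 80 = 280
  host 6: 170 + 130 = 300
  host 7: 120 + 60 = 180
Every load is within 300 GB, so 7 hosts suffice.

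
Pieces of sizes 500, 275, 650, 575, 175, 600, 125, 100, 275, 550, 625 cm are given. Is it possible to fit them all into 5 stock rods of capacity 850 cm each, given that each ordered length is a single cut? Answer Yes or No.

Total = 4450 cm; ⌈4450/850⌉ = 6.
At least 6 stock rods are required, but only 5 are allowed.

No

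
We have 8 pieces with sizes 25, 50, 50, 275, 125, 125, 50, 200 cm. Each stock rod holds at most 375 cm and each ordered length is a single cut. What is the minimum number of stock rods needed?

Total = 275 + 200 + 125 + 125 + 50 + 50 + 50 + 25 = 900 cm.
Lower bound: ⌈900/375⌉ = 3 stock rods.
A packing using 3 stock rods:
  stock rod 1: 275 + 50 + 50 = 375
  stock rod 2: 200 + 125 + 50 = 375
  stock rod 3: 125 + 25 = 150
This matches the lower bound, so 3 is optimal.

3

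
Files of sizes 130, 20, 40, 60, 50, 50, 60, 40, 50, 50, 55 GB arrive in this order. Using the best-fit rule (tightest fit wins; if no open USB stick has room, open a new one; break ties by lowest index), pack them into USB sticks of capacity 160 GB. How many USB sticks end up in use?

4

  130 → USB stick 1 (new)  [load 130/160]
  20 → USB stick 1  [load 150/160]
  40 → USB stick 2 (new)  [load 40/160]
  60 → USB stick 2  [load 100/160]
  50 → USB stick 2  [load 150/160]
  50 → USB stick 3 (new)  [load 50/160]
  60 → USB stick 3  [load 110/160]
  40 → USB stick 3  [load 150/160]
  50 → USB stick 4 (new)  [load 50/160]
  50 → USB stick 4  [load 100/160]
  55 → USB stick 4  [load 155/160]
4 USB sticks opened.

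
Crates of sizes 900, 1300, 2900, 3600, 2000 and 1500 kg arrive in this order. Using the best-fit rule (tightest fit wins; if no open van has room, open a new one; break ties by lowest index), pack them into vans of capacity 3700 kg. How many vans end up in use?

  900 → van 1 (new)  [load 900/3700]
  1300 → van 1  [load 2200/3700]
  2900 → van 2 (new)  [load 2900/3700]
  3600 → van 3 (new)  [load 3600/3700]
  2000 → van 4 (new)  [load 2000/3700]
  1500 → van 1  [load 3700/3700]
4 vans opened.

4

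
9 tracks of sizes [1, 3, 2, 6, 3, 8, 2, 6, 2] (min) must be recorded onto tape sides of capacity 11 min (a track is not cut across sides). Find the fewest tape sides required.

Total = 8 + 6 + 6 + 3 + 3 + 2 + 2 + 2 + 1 = 33 min.
Lower bound: ⌈33/11⌉ = 3 tape sides.
A packing using 3 tape sides:
  side 1: 8 + 3 = 11
  side 2: 6 + 3 + 2 = 11
  side 3: 6 + 2 + 2 + 1 = 11
This matches the lower bound, so 3 is optimal.

3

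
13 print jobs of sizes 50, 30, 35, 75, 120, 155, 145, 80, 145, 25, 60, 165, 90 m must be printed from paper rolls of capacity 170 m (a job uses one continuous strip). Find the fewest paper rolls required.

8

Total = 165 + 155 + 145 + 145 + 120 + 90 + 80 + 75 + 60 + 50 + 35 + 30 + 25 = 1175 m.
Lower bound: ⌈1175/170⌉ = 7 paper rolls.
A packing using 8 paper rolls:
  roll 1: 165 = 165
  roll 2: 155 = 155
  roll 3: 145 + 25 = 170
  roll 4: 145 = 145
  roll 5: 120 + 50 = 170
  roll 6: 90 + 80 = 170
  roll 7: 75 + 60 + 35 = 170
  roll 8: 30 = 30
No arrangement into 7 paper rolls stays within capacity, so 8 is optimal.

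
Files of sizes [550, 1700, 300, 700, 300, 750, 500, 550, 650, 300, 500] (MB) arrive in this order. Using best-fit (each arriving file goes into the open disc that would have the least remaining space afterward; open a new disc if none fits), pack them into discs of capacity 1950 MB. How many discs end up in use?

4

  550 → disc 1 (new)  [load 550/1950]
  1700 → disc 2 (new)  [load 1700/1950]
  300 → disc 1  [load 850/1950]
  700 → disc 1  [load 1550/1950]
  300 → disc 1  [load 1850/1950]
  750 → disc 3 (new)  [load 750/1950]
  500 → disc 3  [load 1250/1950]
  550 → disc 3  [load 1800/1950]
  650 → disc 4 (new)  [load 650/1950]
  300 → disc 4  [load 950/1950]
  500 → disc 4  [load 1450/1950]
4 discs opened.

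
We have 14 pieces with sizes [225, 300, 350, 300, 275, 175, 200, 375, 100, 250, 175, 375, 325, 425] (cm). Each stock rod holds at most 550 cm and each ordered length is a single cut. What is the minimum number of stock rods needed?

Total = 425 + 375 + 375 + 350 + 325 + 300 + 300 + 275 + 250 + 225 + 200 + 175 + 175 + 100 = 3850 cm.
Lower bound: ⌈3850/550⌉ = 7 stock rods.
A packing using 8 stock rods:
  stock rod 1: 425 + 100 = 525
  stock rod 2: 375 + 175 = 550
  stock rod 3: 375 + 175 = 550
  stock rod 4: 350 + 200 = 550
  stock rod 5: 325 + 225 = 550
  stock rod 6: 300 + 250 = 550
  stock rod 7: 300 = 300
  stock rod 8: 275 = 275
No arrangement into 7 stock rods stays within capacity, so 8 is optimal.

8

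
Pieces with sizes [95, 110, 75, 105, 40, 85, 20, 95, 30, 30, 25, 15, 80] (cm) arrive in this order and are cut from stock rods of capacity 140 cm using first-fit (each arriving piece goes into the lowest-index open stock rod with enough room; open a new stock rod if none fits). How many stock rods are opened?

  95 → stock rod 1 (new)  [load 95/140]
  110 → stock rod 2 (new)  [load 110/140]
  75 → stock rod 3 (new)  [load 75/140]
  105 → stock rod 4 (new)  [load 105/140]
  40 → stock rod 1  [load 135/140]
  85 → stock rod 5 (new)  [load 85/140]
  20 → stock rod 2  [load 130/140]
  95 → stock rod 6 (new)  [load 95/140]
  30 → stock rod 3  [load 105/140]
  30 → stock rod 3  [load 135/140]
  25 → stock rod 4  [load 130/140]
  15 → stock rod 5  [load 100/140]
  80 → stock rod 7 (new)  [load 80/140]
7 stock rods opened.

7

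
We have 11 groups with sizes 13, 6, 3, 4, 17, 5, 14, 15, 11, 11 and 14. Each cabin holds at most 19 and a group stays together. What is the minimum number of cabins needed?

7

Total = 17 + 15 + 14 + 14 + 13 + 11 + 11 + 6 + 5 + 4 + 3 = 113.
Lower bound: ⌈113/19⌉ = 6 cabins.
Also, 7 groups each exceed 19/2, and no two of those can share a cabin, so at least 7 cabins are needed.
A packing using 7 cabins:
  cabin 1: 17 = 17
  cabin 2: 15 + 4 = 19
  cabin 3: 14 + 5 = 19
  cabin 4: 14 + 3 = 17
  cabin 5: 13 + 6 = 19
  cabin 6: 11 = 11
  cabin 7: 11 = 11
This matches the lower bound, so 7 is optimal.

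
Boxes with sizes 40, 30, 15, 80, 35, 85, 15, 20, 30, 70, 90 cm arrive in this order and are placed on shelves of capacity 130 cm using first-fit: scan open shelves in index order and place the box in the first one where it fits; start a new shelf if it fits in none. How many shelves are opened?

  40 → shelf 1 (new)  [load 40/130]
  30 → shelf 1  [load 70/130]
  15 → shelf 1  [load 85/130]
  80 → shelf 2 (new)  [load 80/130]
  35 → shelf 1  [load 120/130]
  85 → shelf 3 (new)  [load 85/130]
  15 → shelf 2  [load 95/130]
  20 → shelf 2  [load 115/130]
  30 → shelf 3  [load 115/130]
  70 → shelf 4 (new)  [load 70/130]
  90 → shelf 5 (new)  [load 90/130]
5 shelves opened.

5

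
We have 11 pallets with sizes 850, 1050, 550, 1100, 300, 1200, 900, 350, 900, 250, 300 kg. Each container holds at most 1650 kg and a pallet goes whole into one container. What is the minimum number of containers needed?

Total = 1200 + 1100 + 1050 + 900 + 900 + 850 + 550 + 350 + 300 + 300 + 250 = 7750 kg.
Lower bound: ⌈7750/1650⌉ = 5 containers.
Also, 6 pallets each exceed 825 kg, and no two of those can share a container, so at least 6 containers are needed.
A packing using 6 containers:
  container 1: 1200 + 350 = 1550
  container 2: 1100 + 550 = 1650
  container 3: 1050 + 300 + 300 = 1650
  container 4: 900 + 250 = 1150
  container 5: 900 = 900
  container 6: 850 = 850
This matches the lower bound, so 6 is optimal.

6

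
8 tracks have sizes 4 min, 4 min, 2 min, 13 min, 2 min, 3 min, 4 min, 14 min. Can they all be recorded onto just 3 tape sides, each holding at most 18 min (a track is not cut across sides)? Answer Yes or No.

A valid assignment using 3 tape sides:
  side 1: 14 + 4 = 18
  side 2: 13 + 4 = 17
  side 3: 4 + 3 + 2 + 2 = 11
Every load is within 18 min, so 3 tape sides suffice.

Yes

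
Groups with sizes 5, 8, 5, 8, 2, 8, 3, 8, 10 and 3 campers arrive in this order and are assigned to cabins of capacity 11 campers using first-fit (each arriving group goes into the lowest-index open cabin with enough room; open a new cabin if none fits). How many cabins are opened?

  5 → cabin 1 (new)  [load 5/11]
  8 → cabin 2 (new)  [load 8/11]
  5 → cabin 1  [load 10/11]
  8 → cabin 3 (new)  [load 8/11]
  2 → cabin 2  [load 10/11]
  8 → cabin 4 (new)  [load 8/11]
  3 → cabin 3  [load 11/11]
  8 → cabin 5 (new)  [load 8/11]
  10 → cabin 6 (new)  [load 10/11]
  3 → cabin 4  [load 11/11]
6 cabins opened.

6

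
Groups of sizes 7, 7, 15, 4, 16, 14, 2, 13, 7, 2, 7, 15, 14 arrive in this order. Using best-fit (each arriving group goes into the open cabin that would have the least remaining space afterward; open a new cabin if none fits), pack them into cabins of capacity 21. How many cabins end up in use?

  7 → cabin 1 (new)  [load 7/21]
  7 → cabin 1  [load 14/21]
  15 → cabin 2 (new)  [load 15/21]
  4 → cabin 2  [load 19/21]
  16 → cabin 3 (new)  [load 16/21]
  14 → cabin 4 (new)  [load 14/21]
  2 → cabin 2  [load 21/21]
  13 → cabin 5 (new)  [load 13/21]
  7 → cabin 1  [load 21/21]
  2 → cabin 3  [load 18/21]
  7 → cabin 4  [load 21/21]
  15 → cabin 6 (new)  [load 15/21]
  14 → cabin 7 (new)  [load 14/21]
7 cabins opened.

7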